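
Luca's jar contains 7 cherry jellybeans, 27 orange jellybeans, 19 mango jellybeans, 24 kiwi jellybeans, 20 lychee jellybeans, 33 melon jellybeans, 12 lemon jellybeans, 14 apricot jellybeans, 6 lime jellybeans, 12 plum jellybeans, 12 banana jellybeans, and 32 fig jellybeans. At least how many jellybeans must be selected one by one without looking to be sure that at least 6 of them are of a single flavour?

Pigeonhole: put each drawn jellybean into a box by flavour. The largest draw with every box below 6 takes min(count, 5) from each flavour.
Σ min(cᵢ, 5) = 5 + 5 + 5 + 5 + 5 + 5 + 5 + 5 + 5 + 5 + 5 + 5 = 60.
Draw number 60 + 1 = 61 must push one box to 6.

61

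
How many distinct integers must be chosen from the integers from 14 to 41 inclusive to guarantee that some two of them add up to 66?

Group the elements by complementary pair {x, 66−x}: {25,41}, {26,40}, {27,39}, …, giving 8 two-element pairs, the single value 33 (it cannot pair with itself since the integers are distinct), and 11 integers whose partner 66−x falls outside [14,41].
Treating each of those 20 groups as a pigeonhole, one can pick one integer per group — 20 integers — with no two summing to 66.
The 21st integer lands in an occupied pair, forcing a sum of 66.

21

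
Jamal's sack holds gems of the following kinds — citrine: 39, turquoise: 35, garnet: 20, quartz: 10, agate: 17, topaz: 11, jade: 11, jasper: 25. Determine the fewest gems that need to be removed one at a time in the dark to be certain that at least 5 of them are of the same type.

33

The 8 types are the holes; the gems drawn are the pigeons.
To avoid 5 of any one type, the worst case takes at most 4 of each type.
That gives 4 + 4 + 4 + 4 + 4 + 4 + 4 + 4 = 32 gems with no type reaching 5.
The next gem forces some type to 5, so 32 + 1 = 33.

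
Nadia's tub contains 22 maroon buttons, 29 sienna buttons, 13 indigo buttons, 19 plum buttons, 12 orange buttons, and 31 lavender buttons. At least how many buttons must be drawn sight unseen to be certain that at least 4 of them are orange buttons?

118

In the worst case for collecting orange buttons, every non-orange button comes out first.
There are 22 + 29 + 13 + 19 + 31 = 114 non-orange buttons altogether.
After those, each further button must be orange, so 114 + 4 = 118 draws guarantee 4 orange buttons.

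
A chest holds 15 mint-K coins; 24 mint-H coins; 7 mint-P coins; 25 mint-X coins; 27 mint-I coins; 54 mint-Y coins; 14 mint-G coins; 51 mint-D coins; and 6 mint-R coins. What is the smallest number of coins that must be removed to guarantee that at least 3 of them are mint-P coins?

In the worst case for collecting mint-P coins, every non-mint-P coin comes out first.
There are 15 + 24 + 25 + 27 + 54 + 14 + 51 + 6 = 216 non-mint-P coins altogether.
After those, each further coin must be mint-P, so 216 + 3 = 219 draws guarantee 3 mint-P coins.

219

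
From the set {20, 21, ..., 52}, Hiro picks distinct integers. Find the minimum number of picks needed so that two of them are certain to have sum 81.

22

A set avoiding the sum 81 can contain at most one of each pair {x, 81−x}, plus the 9 elements whose complement lies outside the range.
The integers 20, …, 40 (21 of them) are such a set: any two sum to at least 20+21 = 41 and at most 39+40 = 79 < 81.
By pigeonhole, any 22nd integer completes one of the 12 pairs, so 22 choices force a sum of 81.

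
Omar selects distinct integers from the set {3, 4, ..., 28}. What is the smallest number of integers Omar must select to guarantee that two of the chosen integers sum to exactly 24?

18

A set avoiding the sum 24 can contain at most one of each pair {x, 24−x}, plus the 8 elements whose complement lies outside the range or equal to its own complement.
The integers 12, …, 28 (17 of them) are such a set: any two sum to at least 12+13 = 25 > 24.
By pigeonhole, any 18th integer completes one of the 9 pairs, so 18 choices force a sum of 24.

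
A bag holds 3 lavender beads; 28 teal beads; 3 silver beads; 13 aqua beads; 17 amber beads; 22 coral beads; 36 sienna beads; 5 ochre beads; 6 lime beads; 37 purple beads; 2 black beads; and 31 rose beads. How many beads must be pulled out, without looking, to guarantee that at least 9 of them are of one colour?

An adversary could hand out at most 8 beads per colour (5 colours run out sooner): 3 + 8 + 3 + 8 + 8 + 8 + 8 + 5 + 6 + 8 + 2 + 8 = 75 beads and still no colour has 9.
One more bead lands in a colour already at 8, so 76 draws are enough and 75 are not.

76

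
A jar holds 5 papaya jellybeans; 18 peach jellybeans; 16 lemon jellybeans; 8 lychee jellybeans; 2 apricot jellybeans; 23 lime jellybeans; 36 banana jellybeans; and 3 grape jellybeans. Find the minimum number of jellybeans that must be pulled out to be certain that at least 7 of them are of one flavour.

41

An adversary could hand out at most 6 jellybeans per flavour (papaya, apricot, grape run out sooner): 5 + 6 + 6 + 6 + 2 + 6 + 6 + 3 = 40 jellybeans and still no flavour has 7.
One more jellybean lands in a flavour already at 6, so 41 draws are enough and 40 are not.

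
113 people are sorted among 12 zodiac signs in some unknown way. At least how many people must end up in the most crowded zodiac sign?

By the pigeonhole principle, the 12 zodiac signs are the holes and the 113 people are the pigeons.
If every zodiac sign held at most 9 people, the total would be at most 12 × 9 = 108, which is less than 113.
So some zodiac sign holds at least ⌈113/12⌉ = 10 people.

10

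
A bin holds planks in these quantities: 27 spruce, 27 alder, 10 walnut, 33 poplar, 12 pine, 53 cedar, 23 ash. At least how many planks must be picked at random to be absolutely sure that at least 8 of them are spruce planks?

166

In the worst case for collecting spruce planks, every non-spruce plank comes out first.
There are 27 + 10 + 33 + 12 + 53 + 23 = 158 non-spruce planks altogether.
After those, each further plank must be spruce, so 158 + 8 = 166 draws guarantee 8 spruce planks.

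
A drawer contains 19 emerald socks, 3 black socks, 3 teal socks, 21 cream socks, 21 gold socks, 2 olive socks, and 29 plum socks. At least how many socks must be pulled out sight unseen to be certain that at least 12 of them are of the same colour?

53

The 7 colours are the holes; the socks drawn are the pigeons.
To avoid 12 of any one colour, the worst case takes at most 11 of each colour, or every sock of a colour that has fewer than 11.
That gives 11 + 3 + 3 + 11 + 11 + 2 + 11 = 52 socks with no colour reaching 12.
The next sock forces some colour to 12, so 52 + 1 = 53.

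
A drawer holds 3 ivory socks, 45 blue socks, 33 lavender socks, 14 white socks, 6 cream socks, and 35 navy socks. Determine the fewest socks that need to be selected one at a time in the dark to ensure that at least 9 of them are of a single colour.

Pigeonhole: the 6 colours are the holes; the socks drawn are the pigeons.
To avoid 9 of any one colour, the worst case takes at most 8 of each colour, or every sock of a colour that has fewer than 8.
That gives 3 + 8 + 8 + 8 + 6 + 8 = 41 socks with no colour reaching 9.
The next sock forces some colour to 9, so 41 + 1 = 42.

42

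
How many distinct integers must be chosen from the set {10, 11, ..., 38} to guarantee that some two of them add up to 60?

Two chosen integers sum to 60 exactly when both halves of some pair {x, 60−x} with 22 ≤ x ≤ 60−x ≤ 38 are chosen — 8 such pairs.
The remaining 13 elements (those with no distinct partner in range) can never complete a 60-sum, so the worst case takes all of them and one from each pair: 13 + 8 = 21.
By pigeonhole, the 22nd integer has to be the second member of some pair, so 21 + 1 = 22.

22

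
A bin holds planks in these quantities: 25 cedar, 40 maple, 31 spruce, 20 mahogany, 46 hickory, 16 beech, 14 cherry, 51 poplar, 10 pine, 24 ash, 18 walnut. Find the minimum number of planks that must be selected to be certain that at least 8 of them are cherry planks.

In the worst case for collecting cherry planks, every non-cherry plank comes out first.
There are 25 + 40 + 31 + 20 + 46 + 16 + 51 + 10 + 24 + 18 = 281 non-cherry planks altogether.
After those, each further plank must be cherry, so 281 + 8 = 289 draws guarantee 8 cherry planks.

289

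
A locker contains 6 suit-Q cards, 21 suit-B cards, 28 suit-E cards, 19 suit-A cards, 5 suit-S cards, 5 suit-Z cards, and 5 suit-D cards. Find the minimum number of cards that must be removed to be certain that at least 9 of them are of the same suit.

46

By the pigeonhole principle, put each drawn card into a box by suit. The largest draw with every box below 9 takes min(count, 8) from each suit; suits with fewer than 8 contribute all they have.
Σ min(cᵢ, 8) = 6 + 8 + 8 + 8 + 5 + 5 + 5 = 45.
Draw number 45 + 1 = 46 must push one box to 9.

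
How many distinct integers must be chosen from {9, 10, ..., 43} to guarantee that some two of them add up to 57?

21

A set avoiding the sum 57 can contain at most one of each pair {x, 57−x}, plus the 5 elements whose complement lies outside the range.
The integers 9, …, 28 (20 of them) are such a set: any two sum to at least 9+10 = 19 and at most 27+28 = 55 < 57.
By the pigeonhole principle, any 21st integer completes one of the 15 pairs, so 21 choices force a sum of 57.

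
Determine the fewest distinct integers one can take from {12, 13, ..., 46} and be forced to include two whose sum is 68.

A set avoiding the sum 68 can contain at most one of each pair {x, 68−x}, plus the 11 elements whose complement lies outside the range or equal to its own complement.
The integers 12, …, 34 (23 of them) are such a set: any two sum to at least 12+13 = 25 and at most 33+34 = 67 < 68.
By the pigeonhole principle, any 24th integer completes one of the 12 pairs, so 24 choices force a sum of 68.

24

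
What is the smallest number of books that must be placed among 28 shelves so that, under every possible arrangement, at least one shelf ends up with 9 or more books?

225

With 224 books one could put exactly 8 in each of the 28 shelves, and no shelf would reach 9.
By pigeonhole, one more book must land in a shelf that already has 8, giving it 9.
So 28 × 8 + 1 = 225 books are required.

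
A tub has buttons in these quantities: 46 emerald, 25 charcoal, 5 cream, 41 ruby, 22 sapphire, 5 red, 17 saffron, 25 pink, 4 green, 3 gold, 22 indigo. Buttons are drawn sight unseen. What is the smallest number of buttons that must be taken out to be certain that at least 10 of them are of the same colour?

81

Put each drawn button into a box by colour. The largest draw with every box below 10 takes min(count, 9) from each colour; colours with fewer than 9 contribute all they have.
Σ min(cᵢ, 9) = 9 + 9 + 5 + 9 + 9 + 5 + 9 + 9 + 4 + 3 + 9 = 80.
Draw number 80 + 1 = 81 must push one box to 10.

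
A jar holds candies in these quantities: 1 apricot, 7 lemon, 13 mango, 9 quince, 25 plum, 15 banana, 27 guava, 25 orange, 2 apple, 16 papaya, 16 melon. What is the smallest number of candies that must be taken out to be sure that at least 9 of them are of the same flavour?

75

By pigeonhole, put each drawn candy into a box by flavour. The largest draw with every box below 9 takes min(count, 8) from each flavour; flavours with fewer than 8 contribute all they have.
Σ min(cᵢ, 8) = 1 + 7 + 8 + 8 + 8 + 8 + 8 + 8 + 2 + 8 + 8 = 74.
Draw number 74 + 1 = 75 must push one box to 9.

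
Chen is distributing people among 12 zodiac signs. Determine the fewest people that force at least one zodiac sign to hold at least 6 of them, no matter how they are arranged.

61

With 60 people one could put exactly 5 in each of the 12 zodiac signs, and no zodiac sign would reach 6.
Pigeonhole: one more person must land in a zodiac sign that already has 5, giving it 6.
So 12 × 5 + 1 = 61 people are required.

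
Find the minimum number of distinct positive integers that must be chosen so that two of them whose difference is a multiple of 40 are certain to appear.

41

Integers whose pairwise differences are multiples of 40 are exactly those sharing a remainder mod 40. The 40 residue classes mod 40 are the pigeonholes.
With 40 integers one could put 1 in each residue class and have no class reach 2.
The 41st integer pushes some class to 2, so 40·1 + 1 = 41.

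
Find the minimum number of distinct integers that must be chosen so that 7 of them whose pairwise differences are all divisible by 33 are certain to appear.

Integers whose pairwise differences are multiples of 33 are exactly those sharing a remainder mod 33. The 33 residue classes mod 33 are the pigeonholes.
With 198 integers one could put 6 in each residue class and have no class reach 7.
The 199th integer pushes some class to 7, so 33·6 + 1 = 199.

199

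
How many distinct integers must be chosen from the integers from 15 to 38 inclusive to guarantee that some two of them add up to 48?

16

Group the elements by complementary pair {x, 48−x}: {15,33}, {16,32}, {17,31}, …, giving 9 two-element pairs; the single value 24 (it cannot pair with itself since the integers are distinct); and 5 integers whose partner 48−x falls outside [15,38].
Treating each of those 15 groups as a pigeonhole, one can pick one integer per group — 15 integers — with no two summing to 48.
The 16th integer lands in an occupied pair, forcing a sum of 48.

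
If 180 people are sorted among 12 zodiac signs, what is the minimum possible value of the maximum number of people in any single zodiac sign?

15

Pigeonhole: the 12 zodiac signs are the holes and the 180 people are the pigeons.
If every zodiac sign held at most 14 people, the total would be at most 12 × 14 = 168, which is less than 180.
So some zodiac sign holds at least ⌈180/12⌉ = 15 people.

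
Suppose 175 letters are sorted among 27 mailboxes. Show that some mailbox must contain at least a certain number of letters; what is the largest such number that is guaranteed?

7

By the pigeonhole principle, the 27 mailboxes are the holes and the 175 letters are the pigeons.
If every mailbox held at most 6 letters, the total would be at most 27 × 6 = 162, which is less than 175.
So some mailbox holds at least ⌈175/27⌉ = 7 letters.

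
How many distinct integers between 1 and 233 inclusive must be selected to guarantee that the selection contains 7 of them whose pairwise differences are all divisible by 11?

Integers whose pairwise differences are multiples of 11 are exactly those sharing a remainder mod 11. By the pigeonhole principle, the 11 residue classes mod 11 are the pigeonholes.
With 66 integers one could put 6 in each residue class and have no class reach 7.
The 67th integer pushes some class to 7, so 11·6 + 1 = 67.

67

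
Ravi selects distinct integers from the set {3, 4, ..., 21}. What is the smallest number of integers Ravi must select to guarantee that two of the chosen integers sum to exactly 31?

14

A set avoiding the sum 31 can contain at most one of each pair {x, 31−x}, plus the 7 elements whose complement lies outside the range.
The integers 3, …, 15 (13 of them) are such a set: any two sum to at least 3+4 = 7 and at most 14+15 = 29 < 31.
Any 14th integer completes one of the 6 pairs, so 14 choices force a sum of 31.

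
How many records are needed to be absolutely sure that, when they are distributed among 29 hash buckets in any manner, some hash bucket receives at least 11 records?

With 290 records one could put exactly 10 in each of the 29 hash buckets, and no hash bucket would reach 11.
By the pigeonhole principle, one more record must land in a hash bucket that already has 10, giving it 11.
So 29 × 10 + 1 = 291 records are required.

291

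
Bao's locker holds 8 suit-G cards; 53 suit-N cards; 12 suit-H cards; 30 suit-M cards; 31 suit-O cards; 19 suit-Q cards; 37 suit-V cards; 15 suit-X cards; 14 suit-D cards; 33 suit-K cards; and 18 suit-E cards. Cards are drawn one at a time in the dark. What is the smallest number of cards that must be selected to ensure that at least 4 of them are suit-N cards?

221

In the worst case for collecting suit-N cards, every non-suit-N card comes out first.
There are 8 + 12 + 30 + 31 + 19 + 37 + 15 + 14 + 33 + 18 = 217 non-suit-N cards altogether.
After those, each further card must be suit-N, so 217 + 4 = 221 draws guarantee 4 suit-N cards.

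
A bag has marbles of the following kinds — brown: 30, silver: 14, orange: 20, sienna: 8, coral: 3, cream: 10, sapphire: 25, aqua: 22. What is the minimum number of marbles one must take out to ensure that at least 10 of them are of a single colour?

By pigeonhole, put each drawn marble into a box by colour. The largest draw with every box below 10 takes min(count, 9) from each colour; colours with fewer than 9 contribute all they have.
Σ min(cᵢ, 9) = 9 + 9 + 9 + 8 + 3 + 9 + 9 + 9 = 65.
Draw number 65 + 1 = 66 must push one box to 10.

66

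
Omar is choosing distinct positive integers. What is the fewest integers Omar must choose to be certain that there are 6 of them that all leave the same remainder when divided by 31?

156

By pigeonhole, the 31 residue classes mod 31 are the pigeonholes.
With 155 integers one could put 5 in each residue class and have no class reach 6.
The 156th integer pushes some class to 6, so 31·5 + 1 = 156.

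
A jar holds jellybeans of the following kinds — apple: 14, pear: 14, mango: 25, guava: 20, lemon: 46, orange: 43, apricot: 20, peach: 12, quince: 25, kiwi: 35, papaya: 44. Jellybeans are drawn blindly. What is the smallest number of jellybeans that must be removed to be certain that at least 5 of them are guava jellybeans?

283

In the worst case for collecting guava jellybeans, every non-guava jellybean comes out first.
There are 14 + 14 + 25 + 46 + 43 + 20 + 12 + 25 + 35 + 44 = 278 non-guava jellybeans altogether.
After those, each further jellybean must be guava, so 278 + 5 = 283 draws guarantee 5 guava jellybeans.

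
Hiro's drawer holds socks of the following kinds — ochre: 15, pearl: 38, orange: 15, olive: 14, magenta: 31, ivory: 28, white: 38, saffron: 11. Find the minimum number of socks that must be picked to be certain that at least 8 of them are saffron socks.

In the worst case for collecting saffron socks, every non-saffron sock comes out first.
There are 15 + 38 + 15 + 14 + 31 + 28 + 38 = 179 non-saffron socks altogether.
After those, each further sock must be saffron, so 179 + 8 = 187 draws guarantee 8 saffron socks.

187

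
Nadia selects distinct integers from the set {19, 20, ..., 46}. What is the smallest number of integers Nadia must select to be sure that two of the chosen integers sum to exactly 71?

A set avoiding the sum 71 can contain at most one of each pair {x, 71−x}, plus the 6 elements whose complement lies outside the range.
The integers 19, …, 35 (17 of them) are such a set: any two sum to at least 19+20 = 39 and at most 34+35 = 69 < 71.
By the pigeonhole principle, any 18th integer completes one of the 11 pairs, so 18 choices force a sum of 71.

18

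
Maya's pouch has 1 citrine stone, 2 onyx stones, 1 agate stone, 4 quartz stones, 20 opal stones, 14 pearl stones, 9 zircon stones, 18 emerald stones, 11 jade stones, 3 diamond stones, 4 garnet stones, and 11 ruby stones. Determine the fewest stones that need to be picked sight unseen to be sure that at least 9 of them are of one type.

64

By pigeonhole, the 12 types are the holes; the stones drawn are the pigeons.
To avoid 9 of any one type, the worst case takes at most 8 of each type, or every stone of a type that has fewer than 8.
That gives 1 + 2 + 1 + 4 + 8 + 8 + 8 + 8 + 8 + 3 + 4 + 8 = 63 stones with no type reaching 9.
The next stone forces some type to 9, so 63 + 1 = 64.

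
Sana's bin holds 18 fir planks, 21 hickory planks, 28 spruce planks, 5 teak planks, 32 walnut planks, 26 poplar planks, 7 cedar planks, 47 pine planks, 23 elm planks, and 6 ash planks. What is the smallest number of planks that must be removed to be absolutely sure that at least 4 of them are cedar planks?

210

In the worst case for collecting cedar planks, every non-cedar plank comes out first.
There are 18 + 21 + 28 + 5 + 32 + 26 + 47 + 23 + 6 = 206 non-cedar planks altogether.
After those, each further plank must be cedar, so 206 + 4 = 210 draws guarantee 4 cedar planks.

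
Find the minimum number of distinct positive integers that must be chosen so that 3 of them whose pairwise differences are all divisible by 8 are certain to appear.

Integers whose pairwise differences are multiples of 8 are exactly those sharing a remainder mod 8. The 8 residue classes mod 8 are the pigeonholes.
With 16 integers one could put 2 in each residue class and have no class reach 3.
The 17th integer pushes some class to 3, so 8·2 + 1 = 17.

17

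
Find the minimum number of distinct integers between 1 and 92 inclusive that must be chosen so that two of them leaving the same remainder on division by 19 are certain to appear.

By pigeonhole, the 19 residue classes mod 19 are the pigeonholes.
With 19 integers one could put 1 in each residue class and have no class reach 2.
The 20th integer pushes some class to 2, so 19·1 + 1 = 20.

20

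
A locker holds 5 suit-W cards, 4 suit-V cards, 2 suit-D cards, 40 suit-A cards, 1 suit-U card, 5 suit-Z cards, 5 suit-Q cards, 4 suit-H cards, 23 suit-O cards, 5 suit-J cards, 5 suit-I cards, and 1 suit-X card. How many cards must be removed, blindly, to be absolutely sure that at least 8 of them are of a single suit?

52

By pigeonhole, the 12 suits are the holes; the cards drawn are the pigeons.
To avoid 8 of any one suit, the worst case takes at most 7 of each suit, or every card of a suit that has fewer than 7.
That gives 5 + 4 + 2 + 7 + 1 + 5 + 5 + 4 + 7 + 5 + 5 + 1 = 51 cards with no suit reaching 8.
The next card forces some suit to 8, so 51 + 1 = 52.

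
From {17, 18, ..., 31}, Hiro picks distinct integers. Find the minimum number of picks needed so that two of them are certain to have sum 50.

A set avoiding the sum 50 can contain at most one of each pair {x, 50−x}, plus the 3 elements whose complement lies outside the range or equal to its own complement.
The integers 17, …, 25 (9 of them) are such a set: any two sum to at least 17+18 = 35 and at most 24+25 = 49 < 50.
By pigeonhole, any 10th integer completes one of the 6 pairs, so 10 choices force a sum of 50.

10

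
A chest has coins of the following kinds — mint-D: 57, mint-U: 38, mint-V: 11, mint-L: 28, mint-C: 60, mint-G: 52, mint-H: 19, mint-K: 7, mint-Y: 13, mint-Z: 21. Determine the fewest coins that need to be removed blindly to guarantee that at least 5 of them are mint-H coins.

In the worst case for collecting mint-H coins, every non-mint-H coin comes out first.
There are 57 + 38 + 11 + 28 + 60 + 52 + 7 + 13 + 21 = 287 non-mint-H coins altogether.
After those, each further coin must be mint-H, so 287 + 5 = 292 draws guarantee 5 mint-H coins.

292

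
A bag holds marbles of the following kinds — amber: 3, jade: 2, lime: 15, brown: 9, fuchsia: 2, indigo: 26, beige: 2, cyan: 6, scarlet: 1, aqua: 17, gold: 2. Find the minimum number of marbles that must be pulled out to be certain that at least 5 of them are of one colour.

33

Pigeonhole: the 11 colours are the holes; the marbles drawn are the pigeons.
To avoid 5 of any one colour, the worst case takes at most 4 of each colour, or every marble of a colour that has fewer than 4.
That gives 3 + 2 + 4 + 4 + 2 + 4 + 2 + 4 + 1 + 4 + 2 = 32 marbles with no colour reaching 5.
The next marble forces some colour to 5, so 32 + 1 = 33.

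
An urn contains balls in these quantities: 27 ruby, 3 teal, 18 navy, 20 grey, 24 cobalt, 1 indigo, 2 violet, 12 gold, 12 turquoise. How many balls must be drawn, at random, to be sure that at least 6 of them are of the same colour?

37

An adversary could hand out at most 5 balls per colour (teal, indigo, violet run out sooner): 5 + 3 + 5 + 5 + 5 + 1 + 2 + 5 + 5 = 36 balls and still no colour has 6.
One more ball lands in a colour already at 5, so 37 draws are enough and 36 are not.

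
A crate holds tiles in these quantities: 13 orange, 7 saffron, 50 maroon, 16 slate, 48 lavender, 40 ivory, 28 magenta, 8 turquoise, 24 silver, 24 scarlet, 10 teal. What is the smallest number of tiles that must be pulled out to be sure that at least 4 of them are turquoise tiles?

264

In the worst case for collecting turquoise tiles, every non-turquoise tile comes out first.
There are 13 + 7 + 50 + 16 + 48 + 40 + 28 + 24 + 24 + 10 = 260 non-turquoise tiles altogether.
After those, each further tile must be turquoise, so 260 + 4 = 264 draws guarantee 4 turquoise tiles.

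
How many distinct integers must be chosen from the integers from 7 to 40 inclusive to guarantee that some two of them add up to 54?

Group the elements by complementary pair {x, 54−x}: {14,40}, {15,39}, {16,38}, …, giving 13 two-element pairs, the single value 27 (it cannot pair with itself since the integers are distinct), and 7 integers whose partner 54−x falls outside [7,40].
By the pigeonhole principle, treating each of those 21 groups as a pigeonhole, one can pick one integer per group — 21 integers — with no two summing to 54.
The 22nd integer lands in an occupied pair, forcing a sum of 54.

22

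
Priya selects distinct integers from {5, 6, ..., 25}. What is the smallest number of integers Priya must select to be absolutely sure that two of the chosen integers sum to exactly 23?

Group the elements by complementary pair {x, 23−x}: {5,18}, {6,17}, {7,16}, …, giving 7 two-element pairs and 7 integers whose partner 23−x falls outside [5,25].
Treating each of those 14 groups as a pigeonhole, one can pick one integer per group — 14 integers — with no two summing to 23.
The 15th integer lands in an occupied pair, forcing a sum of 23.

15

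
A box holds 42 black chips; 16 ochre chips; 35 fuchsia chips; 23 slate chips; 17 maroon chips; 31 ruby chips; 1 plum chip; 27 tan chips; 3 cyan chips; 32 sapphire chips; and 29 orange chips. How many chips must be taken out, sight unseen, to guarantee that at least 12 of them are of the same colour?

104

The 11 colours are the holes; the chips drawn are the pigeons.
To avoid 12 of any one colour, the worst case takes at most 11 of each colour, or every chip of a colour that has fewer than 11.
That gives 11 + 11 + 11 + 11 + 11 + 11 + 1 + 11 + 3 + 11 + 11 = 103 chips with no colour reaching 12.
The next chip forces some colour to 12, so 103 + 1 = 104.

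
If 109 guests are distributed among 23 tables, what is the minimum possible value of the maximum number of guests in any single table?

By the pigeonhole principle, the 23 tables are the holes and the 109 guests are the pigeons.
If every table held at most 4 guests, the total would be at most 23 × 4 = 92, which is less than 109.
So some table holds at least ⌈109/23⌉ = 5 guests.

5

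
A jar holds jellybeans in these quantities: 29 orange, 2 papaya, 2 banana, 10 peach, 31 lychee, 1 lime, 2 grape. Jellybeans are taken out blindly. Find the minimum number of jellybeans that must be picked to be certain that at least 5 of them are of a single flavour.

20

The 7 flavours are the holes; the jellybeans drawn are the pigeons.
To avoid 5 of any one flavour, the worst case takes at most 4 of each flavour, or every jellybean of a flavour that has fewer than 4.
That gives 4 + 2 + 2 + 4 + 4 + 1 + 2 = 19 jellybeans with no flavour reaching 5.
The next jellybean forces some flavour to 5, so 19 + 1 = 20.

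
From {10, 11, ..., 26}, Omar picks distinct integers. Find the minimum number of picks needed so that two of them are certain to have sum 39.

11

A set avoiding the sum 39 can contain at most one of each pair {x, 39−x}, plus the 3 elements whose complement lies outside the range.
The integers 10, …, 19 (10 of them) are such a set: any two sum to at least 10+11 = 21 and at most 18+19 = 37 < 39.
By the pigeonhole principle, any 11th integer completes one of the 7 pairs, so 11 choices force a sum of 39.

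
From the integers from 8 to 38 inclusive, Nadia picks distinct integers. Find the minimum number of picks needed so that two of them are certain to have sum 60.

Group the elements by complementary pair {x, 60−x}: {22,38}, {23,37}, {24,36}, …, giving 8 two-element pairs, the single value 30 (it cannot pair with itself since the integers are distinct), and 14 integers whose partner 60−x falls outside [8,38].
Pigeonhole: treating each of those 23 groups as a pigeonhole, one can pick one integer per group — 23 integers — with no two summing to 60.
The 24th integer lands in an occupied pair, forcing a sum of 60.

24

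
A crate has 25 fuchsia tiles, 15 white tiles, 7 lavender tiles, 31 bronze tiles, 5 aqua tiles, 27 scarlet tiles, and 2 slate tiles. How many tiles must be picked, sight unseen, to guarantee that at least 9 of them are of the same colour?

47

An adversary could hand out at most 8 tiles per colour (lavender, aqua, slate run out sooner): 8 + 8 + 7 + 8 + 5 + 8 + 2 = 46 tiles and still no colour has 9.
One more tile lands in a colour already at 8, so 47 draws are enough and 46 are not.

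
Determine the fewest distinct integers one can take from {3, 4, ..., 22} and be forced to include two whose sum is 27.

12

A set avoiding the sum 27 can contain at most one of each pair {x, 27−x}, plus the 2 elements whose complement lies outside the range.
The integers 3, …, 13 (11 of them) are such a set: any two sum to at least 3+4 = 7 and at most 12+13 = 25 < 27.
By the pigeonhole principle, any 12th integer completes one of the 9 pairs, so 12 choices force a sum of 27.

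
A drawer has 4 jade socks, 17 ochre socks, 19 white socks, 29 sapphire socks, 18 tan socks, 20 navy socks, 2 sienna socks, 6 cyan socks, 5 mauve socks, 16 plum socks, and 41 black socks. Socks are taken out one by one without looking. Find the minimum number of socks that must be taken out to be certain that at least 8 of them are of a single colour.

67

By pigeonhole, the 11 colours are the holes; the socks drawn are the pigeons.
To avoid 8 of any one colour, the worst case takes at most 7 of each colour, or every sock of a colour that has fewer than 7.
That gives 4 + 7 + 7 + 7 + 7 + 7 + 2 + 6 + 5 + 7 + 7 = 66 socks with no colour reaching 8.
The next sock forces some colour to 8, so 66 + 1 = 67.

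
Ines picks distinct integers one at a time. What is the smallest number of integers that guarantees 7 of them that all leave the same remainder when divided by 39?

By pigeonhole, the 39 residue classes mod 39 are the pigeonholes.
With 234 integers one could put 6 in each residue class and have no class reach 7.
The 235th integer pushes some class to 7, so 39·6 + 1 = 235.

235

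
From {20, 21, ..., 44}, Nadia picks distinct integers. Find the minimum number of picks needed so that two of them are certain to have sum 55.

Two chosen integers sum to 55 exactly when both halves of some pair {x, 55−x} with 20 ≤ x ≤ 55−x ≤ 35 are chosen — 8 such pairs.
The remaining 9 elements (those with no distinct partner in range) can never complete a 55-sum, so the worst case takes all of them and one from each pair: 9 + 8 = 17.
By pigeonhole, the 18th integer has to be the second member of some pair, so 17 + 1 = 18.

18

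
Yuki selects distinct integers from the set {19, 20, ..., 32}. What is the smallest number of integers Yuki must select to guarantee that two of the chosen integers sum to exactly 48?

A set avoiding the sum 48 can contain at most one of each pair {x, 48−x}, plus the 4 elements whose complement lies outside the range or equal to its own complement.
The integers 24, …, 32 (9 of them) are such a set: any two sum to at least 24+25 = 49 > 48.
Pigeonhole: any 10th integer completes one of the 5 pairs, so 10 choices force a sum of 48.

10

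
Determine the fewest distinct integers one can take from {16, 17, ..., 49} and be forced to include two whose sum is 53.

24

Two chosen integers sum to 53 exactly when both halves of some pair {x, 53−x} with 16 ≤ x ≤ 53−x ≤ 37 are chosen — 11 such pairs.
The remaining 12 elements (those with no distinct partner in range) can never complete a 53-sum, so the worst case takes all of them and one from each pair: 12 + 11 = 23.
The 24th integer has to be the second member of some pair, so 23 + 1 = 24.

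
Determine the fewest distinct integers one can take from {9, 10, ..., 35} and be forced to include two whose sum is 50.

18

Two chosen integers sum to 50 exactly when both halves of some pair {x, 50−x} with 15 ≤ x ≤ 50−x ≤ 35 are chosen — 10 such pairs.
The remaining 7 elements (those with no distinct partner in range) can never complete a 50-sum, so the worst case takes all of them and one from each pair: 7 + 10 = 17.
Pigeonhole: the 18th integer has to be the second member of some pair, so 17 + 1 = 18.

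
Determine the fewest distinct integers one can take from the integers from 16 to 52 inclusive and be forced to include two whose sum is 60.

24

Group the elements by complementary pair {x, 60−x}: {16,44}, {17,43}, {18,42}, …, giving 14 two-element pairs, the single value 30 (it cannot pair with itself since the integers are distinct), and 8 integers whose partner 60−x falls outside [16,52].
Treating each of those 23 groups as a pigeonhole, one can pick one integer per group — 23 integers — with no two summing to 60.
The 24th integer lands in an occupied pair, forcing a sum of 60.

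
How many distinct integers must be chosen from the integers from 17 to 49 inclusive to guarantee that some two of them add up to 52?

Two chosen integers sum to 52 exactly when both halves of some pair {x, 52−x} with 17 ≤ x ≤ 52−x ≤ 35 are chosen — 9 such pairs.
The remaining 15 elements (those with no distinct partner in range) can never complete a 52-sum, so the worst case takes all of them and one from each pair: 15 + 9 = 24.
Pigeonhole: the 25th integer has to be the second member of some pair, so 24 + 1 = 25.

25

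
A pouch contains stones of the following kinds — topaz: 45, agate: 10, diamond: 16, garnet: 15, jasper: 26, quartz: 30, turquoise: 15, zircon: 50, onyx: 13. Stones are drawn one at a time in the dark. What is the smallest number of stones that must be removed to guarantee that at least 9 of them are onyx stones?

In the worst case for collecting onyx stones, every non-onyx stone comes out first.
There are 45 + 10 + 16 + 15 + 26 + 30 + 15 + 50 = 207 non-onyx stones altogether.
After those, each further stone must be onyx, so 207 + 9 = 216 draws guarantee 9 onyx stones.

216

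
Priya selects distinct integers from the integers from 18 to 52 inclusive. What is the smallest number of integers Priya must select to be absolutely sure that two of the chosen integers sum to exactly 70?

Group the elements by complementary pair {x, 70−x}: {18,52}, {19,51}, {20,50}, …, giving 17 two-element pairs and the single value 35 (it cannot pair with itself since the integers are distinct).
Treating each of those 18 groups as a pigeonhole, one can pick one integer per group — 18 integers — with no two summing to 70.
The 19th integer lands in an occupied pair, forcing a sum of 70.

19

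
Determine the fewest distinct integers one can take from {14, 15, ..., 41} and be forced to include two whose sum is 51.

Group the elements by complementary pair {x, 51−x}: {14,37}, {15,36}, {16,35}, …, giving 12 two-element pairs and 4 integers whose partner 51−x falls outside [14,41].
By the pigeonhole principle, treating each of those 16 groups as a pigeonhole, one can pick one integer per group — 16 integers — with no two summing to 51.
The 17th integer lands in an occupied pair, forcing a sum of 51.

17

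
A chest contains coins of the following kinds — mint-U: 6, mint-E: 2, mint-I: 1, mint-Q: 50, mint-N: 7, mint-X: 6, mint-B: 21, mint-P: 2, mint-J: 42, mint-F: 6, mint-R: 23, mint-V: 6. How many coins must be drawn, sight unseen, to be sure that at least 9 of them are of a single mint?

69

By the pigeonhole principle, put each drawn coin into a box by mint. The largest draw with every box below 9 takes min(count, 8) from each mint; mints with fewer than 8 contribute all they have.
Σ min(cᵢ, 8) = 6 + 2 + 1 + 8 + 7 + 6 + 8 + 2 + 8 + 6 + 8 + 6 = 68.
Draw number 68 + 1 = 69 must push one box to 9.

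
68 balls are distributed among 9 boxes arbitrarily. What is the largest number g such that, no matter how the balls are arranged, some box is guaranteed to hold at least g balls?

By pigeonhole, the 9 boxes are the holes and the 68 balls are the pigeons.
If every box held at most 7 balls, the total would be at most 9 × 7 = 63, which is less than 68.
So some box holds at least ⌈68/9⌉ = 8 balls.

8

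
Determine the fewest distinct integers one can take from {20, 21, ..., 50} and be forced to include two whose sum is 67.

18

Two chosen integers sum to 67 exactly when both halves of some pair {x, 67−x} with 20 ≤ x ≤ 67−x ≤ 47 are chosen — 14 such pairs.
The remaining 3 elements (those with no distinct partner in range) can never complete a 67-sum, so the worst case takes all of them and one from each pair: 3 + 14 = 17.
The 18th integer has to be the second member of some pair, so 17 + 1 = 18.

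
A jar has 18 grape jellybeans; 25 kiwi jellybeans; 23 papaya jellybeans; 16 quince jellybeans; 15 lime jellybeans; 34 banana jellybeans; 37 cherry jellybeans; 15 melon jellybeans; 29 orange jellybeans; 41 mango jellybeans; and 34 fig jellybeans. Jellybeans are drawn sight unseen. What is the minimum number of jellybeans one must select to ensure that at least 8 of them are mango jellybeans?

254

In the worst case for collecting mango jellybeans, every non-mango jellybean comes out first.
There are 18 + 25 + 23 + 16 + 15 + 34 + 37 + 15 + 29 + 34 = 246 non-mango jellybeans altogether.
After those, each further jellybean must be mango, so 246 + 8 = 254 draws guarantee 8 mango jellybeans.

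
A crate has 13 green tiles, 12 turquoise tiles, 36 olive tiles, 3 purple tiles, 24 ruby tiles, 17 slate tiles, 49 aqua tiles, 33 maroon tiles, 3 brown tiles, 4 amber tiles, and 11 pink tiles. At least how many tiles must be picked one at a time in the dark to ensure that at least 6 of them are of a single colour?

51

By the pigeonhole principle, the 11 colours are the holes; the tiles drawn are the pigeons.
To avoid 6 of any one colour, the worst case takes at most 5 of each colour, or every tile of a colour that has fewer than 5.
That gives 5 + 5 + 5 + 3 + 5 + 5 + 5 + 5 + 3 + 4 + 5 = 50 tiles with no colour reaching 6.
The next tile forces some colour to 6, so 50 + 1 = 51.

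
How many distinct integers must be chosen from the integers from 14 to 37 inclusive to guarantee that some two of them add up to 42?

18

Group the elements by complementary pair {x, 42−x}: {14,28}, {15,27}, {16,26}, …, giving 7 two-element pairs, the single value 21 (it cannot pair with itself since the integers are distinct), and 9 integers whose partner 42−x falls outside [14,37].
By pigeonhole, treating each of those 17 groups as a pigeonhole, one can pick one integer per group — 17 integers — with no two summing to 42.
The 18th integer lands in an occupied pair, forcing a sum of 42.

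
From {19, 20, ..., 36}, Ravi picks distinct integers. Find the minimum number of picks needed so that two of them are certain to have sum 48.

14

Group the elements by complementary pair {x, 48−x}: {19,29}, {20,28}, {21,27}, …, giving 5 two-element pairs; the single value 24 (it cannot pair with itself since the integers are distinct); and 7 integers whose partner 48−x falls outside [19,36].
Treating each of those 13 groups as a pigeonhole, one can pick one integer per group — 13 integers — with no two summing to 48.
The 14th integer lands in an occupied pair, forcing a sum of 48.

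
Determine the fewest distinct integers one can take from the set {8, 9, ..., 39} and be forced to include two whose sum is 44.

19

A set avoiding the sum 44 can contain at most one of each pair {x, 44−x}, plus the 4 elements whose complement lies outside the range or equal to its own complement.
The integers 22, …, 39 (18 of them) are such a set: any two sum to at least 22+23 = 45 > 44.
Any 19th integer completes one of the 14 pairs, so 19 choices force a sum of 44.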